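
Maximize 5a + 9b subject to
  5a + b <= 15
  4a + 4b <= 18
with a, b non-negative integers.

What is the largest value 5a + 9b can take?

36

(a,b)=(0,4): 5·0+1·4=4≤15, 4·0+4·4=16≤18, objective 36.
(a,b)=(1,3): 5·1+1·3=8≤15, 4·1+4·3=16≤18, objective 32.
(a,b)=(0,3): 5·0+1·3=3≤15, 4·0+4·3=12≤18, objective 27.
The best lattice point is (0,4), giving 36.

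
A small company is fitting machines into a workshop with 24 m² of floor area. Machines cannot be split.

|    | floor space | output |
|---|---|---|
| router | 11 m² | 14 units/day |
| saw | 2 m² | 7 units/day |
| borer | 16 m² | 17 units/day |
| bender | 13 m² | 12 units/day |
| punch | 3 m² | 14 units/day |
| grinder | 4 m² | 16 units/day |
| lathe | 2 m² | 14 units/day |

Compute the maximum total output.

65

saw + bender + punch + grinder + lathe: floor space 2 + 13 + 3 + 4 + 2 = 24 ≤ 24, output 7 + 12 + 14 + 16 + 14 = 63.
router + punch + grinder + lathe: floor space 11 + 3 + 4 + 2 = 20 ≤ 24, output 14 + 14 + 16 + 14 = 58.
router + saw + punch + grinder + lathe: floor space 11 + 2 + 3 + 4 + 2 = 22 ≤ 24, output 14 + 7 + 14 + 16 + 14 = 65.
Best is router, saw, punch, grinder, and lathe with total output 65.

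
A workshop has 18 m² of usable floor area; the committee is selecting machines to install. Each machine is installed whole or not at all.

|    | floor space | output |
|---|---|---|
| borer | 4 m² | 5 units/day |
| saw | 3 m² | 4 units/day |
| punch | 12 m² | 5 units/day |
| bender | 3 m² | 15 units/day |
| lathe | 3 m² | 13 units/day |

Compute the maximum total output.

37

Allowing fractional choices, the relaxed optimum would be about 39.1, but machines are indivisible.
punch + bender + lathe: floor space 12 + 3 + 3 = 18 ≤ 18, output 5 + 15 + 13 = 33.
borer + bender + lathe: floor space 4 + 3 + 3 = 10 ≤ 18, output 5 + 15 + 13 = 33.
borer + saw + bender + lathe: floor space 4 + 3 + 3 + 3 = 13 ≤ 18, output 5 + 4 + 15 + 13 = 37.
Best is borer, saw, bender, and lathe with total output 37.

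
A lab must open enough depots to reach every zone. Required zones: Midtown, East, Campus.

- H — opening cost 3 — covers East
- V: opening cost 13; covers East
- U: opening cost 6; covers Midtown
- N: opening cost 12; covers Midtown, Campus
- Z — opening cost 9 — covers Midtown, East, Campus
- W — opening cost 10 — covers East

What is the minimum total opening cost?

The greedy cost-per-new-zone heuristic would pick H and Z for 12, but a cheaper cover exists.
Z alone covers Midtown, East, Campus — every zone.
Total opening cost: 9.
No cover costs less than 9.

9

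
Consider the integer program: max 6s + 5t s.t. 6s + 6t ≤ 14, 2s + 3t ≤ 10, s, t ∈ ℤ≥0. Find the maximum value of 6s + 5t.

(s,t)=(2,0): 6·2+6·0=12≤14, 2·2+3·0=4≤10, objective 12.
(s,t)=(1,1): 6·1+6·1=12≤14, 2·1+3·1=5≤10, objective 11.
Maximum is 12 at (s,t)=(2,0).

12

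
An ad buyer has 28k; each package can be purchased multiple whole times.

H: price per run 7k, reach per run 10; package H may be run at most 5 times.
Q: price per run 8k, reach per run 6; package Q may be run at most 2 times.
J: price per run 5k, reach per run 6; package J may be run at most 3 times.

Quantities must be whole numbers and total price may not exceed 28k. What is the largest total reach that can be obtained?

40

This is a bounded integer knapsack.
4×H: price 28 ≤ 28, reach 4·10 = 40.
3×H and 1×J: price 26 ≤ 28, reach 3·10 + 1·6 = 36.
Best is 40.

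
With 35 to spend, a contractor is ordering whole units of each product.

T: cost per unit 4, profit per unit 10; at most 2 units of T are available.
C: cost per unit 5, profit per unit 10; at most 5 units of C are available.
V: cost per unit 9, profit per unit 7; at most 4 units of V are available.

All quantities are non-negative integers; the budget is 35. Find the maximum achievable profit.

This is a bounded integer knapsack.
T has the best ratio (10/4); taking only T gives at most 2×10 = 20 (stopped by the supply cap of 2).
Mixing does better — 2×T and 5×C: cost 33 ≤ 35, profit 2·10 + 5·10 = 70.

70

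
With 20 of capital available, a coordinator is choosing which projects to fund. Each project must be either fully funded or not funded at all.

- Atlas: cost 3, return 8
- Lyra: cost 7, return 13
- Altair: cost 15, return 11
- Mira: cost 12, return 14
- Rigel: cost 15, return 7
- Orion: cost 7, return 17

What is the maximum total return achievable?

This is a 0-1 knapsack instance.
Take Atlas, Lyra, and Orion: cost 3 + 7 + 7 = 17 ≤ 20, return 8 + 13 + 17 = 38.
No other feasible combination does better.

38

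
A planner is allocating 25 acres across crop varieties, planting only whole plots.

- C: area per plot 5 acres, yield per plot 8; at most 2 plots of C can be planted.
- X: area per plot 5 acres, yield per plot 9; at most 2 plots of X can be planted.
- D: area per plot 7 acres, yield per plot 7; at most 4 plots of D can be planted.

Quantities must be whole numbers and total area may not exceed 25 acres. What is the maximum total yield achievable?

34

This is a bounded integer knapsack.
Take 2×C and 2×X: area 20 ≤ 25, yield 2·8 + 2·9 = 34.
X has the best ratio (9/5) and is taken to its limit of 2; remaining capacity is filled optimally with the others.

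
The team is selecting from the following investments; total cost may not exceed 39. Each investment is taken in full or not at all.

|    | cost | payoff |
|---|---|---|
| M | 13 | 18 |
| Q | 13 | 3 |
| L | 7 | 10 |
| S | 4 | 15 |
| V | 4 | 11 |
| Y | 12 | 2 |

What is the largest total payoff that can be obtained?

Allowing fractional choices, the relaxed optimum would be about 56.5, but investments are indivisible.
M + L + S + V: cost 13 + 7 + 4 + 4 = 28 ≤ 39, payoff 18 + 10 + 15 + 11 = 54.
M + Q + S + V: cost 13 + 13 + 4 + 4 = 34 ≤ 39, payoff 18 + 3 + 15 + 11 = 47.
M + S + V + Y: cost 13 + 4 + 4 + 12 = 33 ≤ 39, payoff 18 + 15 + 11 + 2 = 46.
Best is M, L, S, and V with total payoff 54.

54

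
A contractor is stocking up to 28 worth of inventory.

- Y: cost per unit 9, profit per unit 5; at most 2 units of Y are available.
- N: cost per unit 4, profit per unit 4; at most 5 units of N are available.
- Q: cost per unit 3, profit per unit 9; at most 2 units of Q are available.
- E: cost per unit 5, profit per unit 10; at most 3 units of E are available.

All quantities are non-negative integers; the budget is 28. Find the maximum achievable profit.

Q has the best ratio (9/3); taking only Q gives at most 2×9 = 18 (stopped by the supply cap of 2).
Mixing does better — 1×N, 2×Q, and 3×E: cost 25 ≤ 28, profit 1·4 + 2·9 + 3·10 = 52.

52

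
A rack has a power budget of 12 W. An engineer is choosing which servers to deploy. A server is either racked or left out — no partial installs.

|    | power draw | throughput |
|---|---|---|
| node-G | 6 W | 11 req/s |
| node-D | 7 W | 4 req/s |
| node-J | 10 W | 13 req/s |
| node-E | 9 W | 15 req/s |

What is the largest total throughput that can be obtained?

This is an integer program with binary decision variables.
Take node-E: power draw 9 ≤ 12, throughput 15.
No other feasible combination does better.

15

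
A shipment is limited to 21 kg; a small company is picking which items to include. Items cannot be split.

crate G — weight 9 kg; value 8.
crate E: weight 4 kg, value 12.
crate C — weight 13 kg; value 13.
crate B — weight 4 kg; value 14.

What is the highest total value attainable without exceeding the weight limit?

Take crate E, crate C, and crate B: weight 4 + 13 + 4 = 21 ≤ 21, value 12 + 13 + 14 = 39.
No other feasible combination does better.

39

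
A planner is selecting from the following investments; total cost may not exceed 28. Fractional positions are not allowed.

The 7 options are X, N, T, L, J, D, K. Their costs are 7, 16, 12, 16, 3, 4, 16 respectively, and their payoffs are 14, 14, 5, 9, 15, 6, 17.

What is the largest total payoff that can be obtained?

Allowing fractional choices, the relaxed optimum would be about 49.9, but investments are indivisible.
X + N + J: cost 7 + 16 + 3 = 26 ≤ 28, payoff 14 + 14 + 15 = 43.
X + T + J + D: cost 7 + 12 + 3 + 4 = 26 ≤ 28, payoff 14 + 5 + 15 + 6 = 40.
X + J + K: cost 7 + 3 + 16 = 26 ≤ 28, payoff 14 + 15 + 17 = 46.
Best is X, J, and K with total payoff 46.

46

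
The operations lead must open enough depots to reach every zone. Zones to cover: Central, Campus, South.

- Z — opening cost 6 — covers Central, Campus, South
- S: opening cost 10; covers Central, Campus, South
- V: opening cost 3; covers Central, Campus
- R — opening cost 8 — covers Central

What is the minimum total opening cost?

The greedy cost-per-new-zone heuristic would pick V and Z for 9, but a cheaper cover exists.
Z alone covers Central, Campus, South — every zone.
Total opening cost: 6.
No cover costs less than 6.

6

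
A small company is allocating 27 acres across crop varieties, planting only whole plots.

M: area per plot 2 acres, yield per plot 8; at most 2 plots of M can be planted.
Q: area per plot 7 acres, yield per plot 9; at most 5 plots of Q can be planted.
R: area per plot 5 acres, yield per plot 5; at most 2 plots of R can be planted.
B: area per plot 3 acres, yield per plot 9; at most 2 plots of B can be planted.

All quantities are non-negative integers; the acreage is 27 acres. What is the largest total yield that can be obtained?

53

This is a bounded integer knapsack.
Take 2×M, 1×Q, 2×R, and 2×B: area 27 ≤ 27, yield 2·8 + 1·9 + 2·5 + 2·9 = 53.
M has the best ratio (8/2) and is taken to its limit of 2; remaining capacity is filled optimally with the others.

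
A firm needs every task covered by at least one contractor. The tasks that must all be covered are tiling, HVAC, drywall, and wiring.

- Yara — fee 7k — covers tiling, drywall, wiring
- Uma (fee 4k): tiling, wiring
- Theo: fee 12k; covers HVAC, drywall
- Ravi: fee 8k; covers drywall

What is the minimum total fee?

This is a weighted set-cover instance.
Choose Uma and Theo: together they cover tiling, HVAC, drywall, wiring — every task.
Total fee: 4 + 12 = 16.
No cover costs less than 16.

16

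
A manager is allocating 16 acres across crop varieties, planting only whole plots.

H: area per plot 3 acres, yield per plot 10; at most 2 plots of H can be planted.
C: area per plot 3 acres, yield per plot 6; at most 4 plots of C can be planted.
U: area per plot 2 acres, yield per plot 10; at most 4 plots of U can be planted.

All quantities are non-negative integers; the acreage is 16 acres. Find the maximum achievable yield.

60

2×H and 4×U: area 14 ≤ 16, yield 2·10 + 4·10 = 60.
1×H, 1×C, and 4×U: area 14 ≤ 16, yield 1·10 + 1·6 + 4·10 = 56.
Best is 60.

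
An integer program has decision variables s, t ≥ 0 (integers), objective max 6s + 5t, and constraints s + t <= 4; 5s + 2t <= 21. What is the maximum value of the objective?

24

(s,t)=(4,0): 1·4+1·0=4≤4, 5·4+2·0=20≤21, objective 24.
(s,t)=(3,1): 1·3+1·1=4≤4, 5·3+2·1=17≤21, objective 23.
(s,t)=(3,0): 1·3+1·0=3≤4, 5·3+2·0=15≤21, objective 18.
Maximum is 24 at (s,t)=(4,0).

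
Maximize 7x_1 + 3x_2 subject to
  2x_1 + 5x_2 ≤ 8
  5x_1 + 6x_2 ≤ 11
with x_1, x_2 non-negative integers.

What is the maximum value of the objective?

Relaxing integrality, the LP optimum is 15.40 at (x_1,x_2) = (2.2, 0), which is not an integer point.
(x_1,x_2)=(2,0): 2·2+5·0=4≤8, 5·2+6·0=10≤11, objective 14.
(x_1,x_2)=(1,1): 2·1+5·1=7≤8, 5·1+6·1=11≤11, objective 10.
(x_1,x_2)=(1,0): 2·1+5·0=2≤8, 5·1+6·0=5≤11, objective 7.
The best lattice point is (2,0), giving 14.

14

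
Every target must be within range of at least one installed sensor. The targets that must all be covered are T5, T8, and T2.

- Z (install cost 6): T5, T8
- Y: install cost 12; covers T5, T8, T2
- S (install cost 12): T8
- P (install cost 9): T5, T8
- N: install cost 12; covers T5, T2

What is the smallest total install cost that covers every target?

12

The greedy cost-per-new-target heuristic would pick Z and Y for 18, but a cheaper cover exists.
Y alone covers T5, T8, T2 — every target.
Total install cost: 12.
No cover costs less than 12.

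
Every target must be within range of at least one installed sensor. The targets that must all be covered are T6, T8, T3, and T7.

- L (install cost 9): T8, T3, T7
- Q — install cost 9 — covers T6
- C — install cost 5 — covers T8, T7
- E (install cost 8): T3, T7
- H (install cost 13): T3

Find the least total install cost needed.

This is a weighted set-cover instance.
The greedy cost-per-new-target heuristic would pick C, E, and Q for 22, but a cheaper cover exists.
Choose L and Q: together they cover T6, T8, T3, T7 — every target.
Total install cost: 9 + 9 = 18.
No cover costs less than 18.

18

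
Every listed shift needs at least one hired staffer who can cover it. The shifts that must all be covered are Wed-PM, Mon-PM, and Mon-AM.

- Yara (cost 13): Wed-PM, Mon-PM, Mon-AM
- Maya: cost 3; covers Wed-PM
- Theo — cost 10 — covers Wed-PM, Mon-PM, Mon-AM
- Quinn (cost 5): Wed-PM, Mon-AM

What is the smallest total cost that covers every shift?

10

This is a weighted set-cover instance.
The greedy cost-per-new-shift heuristic would pick Quinn and Theo for 15, but a cheaper cover exists.
Theo alone covers Wed-PM, Mon-PM, Mon-AM — every shift.
Total cost: 10.
No cover costs less than 10.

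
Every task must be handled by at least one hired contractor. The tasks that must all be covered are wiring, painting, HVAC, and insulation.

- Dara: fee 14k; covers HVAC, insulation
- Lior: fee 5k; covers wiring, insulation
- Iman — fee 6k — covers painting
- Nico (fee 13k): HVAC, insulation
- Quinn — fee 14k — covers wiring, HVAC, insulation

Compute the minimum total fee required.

This is a weighted set-cover instance.
The greedy cost-per-new-task heuristic would pick Lior, Iman, and Nico for 24, but a cheaper cover exists.
Choose Iman and Quinn: together they cover wiring, painting, HVAC, insulation — every task.
Total fee: 6 + 14 = 20.
No cover costs less than 20.

20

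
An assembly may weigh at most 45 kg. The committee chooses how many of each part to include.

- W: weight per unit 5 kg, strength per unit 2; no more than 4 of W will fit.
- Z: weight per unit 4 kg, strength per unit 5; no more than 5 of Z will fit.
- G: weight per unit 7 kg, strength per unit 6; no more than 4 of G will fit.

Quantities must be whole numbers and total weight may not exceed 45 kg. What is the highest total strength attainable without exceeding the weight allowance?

44

4×Z and 4×G: weight 44 ≤ 45, strength 4·5 + 4·6 = 44.
5×Z and 3×G: weight 41 ≤ 45, strength 5·5 + 3·6 = 43.
Best is 44.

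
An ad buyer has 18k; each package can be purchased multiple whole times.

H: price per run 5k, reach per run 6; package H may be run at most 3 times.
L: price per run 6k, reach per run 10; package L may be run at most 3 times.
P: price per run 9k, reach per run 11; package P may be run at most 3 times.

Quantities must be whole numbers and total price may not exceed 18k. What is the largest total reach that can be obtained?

30

3×L: price 18 ≤ 18, reach 3·10 = 30.
1×H and 2×L: price 17 ≤ 18, reach 1·6 + 2·10 = 26.
Best is 30.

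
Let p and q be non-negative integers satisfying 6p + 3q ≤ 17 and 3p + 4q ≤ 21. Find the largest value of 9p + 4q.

(p,q)=(2,1): 6·2+3·1=15≤17, 3·2+4·1=10≤21, objective 22.
(p,q)=(2,0): 6·2+3·0=12≤17, 3·2+4·0=6≤21, objective 18.
(p,q)=(1,2): 6·1+3·2=12≤17, 3·1+4·2=11≤21, objective 17.
Maximum is 22 at (p,q)=(2,1).

22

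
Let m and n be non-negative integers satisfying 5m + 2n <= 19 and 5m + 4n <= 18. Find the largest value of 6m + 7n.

(m,n)=(0,4): 5·0+2·4=8≤19, 5·0+4·4=16≤18, objective 28.
(m,n)=(1,3): 5·1+2·3=11≤19, 5·1+4·3=17≤18, objective 27.
No feasible integer point exceeds 28.

28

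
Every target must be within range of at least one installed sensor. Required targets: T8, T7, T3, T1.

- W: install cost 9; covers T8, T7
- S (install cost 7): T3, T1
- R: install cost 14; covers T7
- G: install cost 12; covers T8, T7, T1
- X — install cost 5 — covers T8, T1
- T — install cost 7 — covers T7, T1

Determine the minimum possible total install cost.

16

This is a weighted set-cover instance.
The greedy cost-per-new-target heuristic would pick X, S, and T for 19, but a cheaper cover exists.
Choose W and S: together they cover T8, T7, T3, T1 — every target.
Total install cost: 9 + 7 = 16.
No cover costs less than 16.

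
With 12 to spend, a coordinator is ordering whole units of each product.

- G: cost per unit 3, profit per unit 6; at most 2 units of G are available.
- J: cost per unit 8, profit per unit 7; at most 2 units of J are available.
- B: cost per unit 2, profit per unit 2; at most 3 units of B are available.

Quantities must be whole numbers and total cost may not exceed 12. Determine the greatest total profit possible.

2×G and 2×B: cost 10 ≤ 12, profit 2·6 + 2·2 = 16.
2×G and 3×B: cost 12 ≤ 12, profit 2·6 + 3·2 = 18.
Best is 18.

18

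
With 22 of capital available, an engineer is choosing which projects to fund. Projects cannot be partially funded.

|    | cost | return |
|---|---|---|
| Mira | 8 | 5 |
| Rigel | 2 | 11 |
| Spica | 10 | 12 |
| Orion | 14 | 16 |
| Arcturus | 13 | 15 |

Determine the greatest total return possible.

This is an integer program with binary decision variables.
Allowing fractional choices, the relaxed optimum would be about 34.5, but projects are indivisible.
Mira + Rigel + Spica: cost 8 + 2 + 10 = 20 ≤ 22, return 5 + 11 + 12 = 28.
Rigel + Arcturus: cost 2 + 13 = 15 ≤ 22, return 11 + 15 = 26.
Rigel + Orion: cost 2 + 14 = 16 ≤ 22, return 11 + 16 = 27.
Best is Mira, Rigel, and Spica with total return 28.

28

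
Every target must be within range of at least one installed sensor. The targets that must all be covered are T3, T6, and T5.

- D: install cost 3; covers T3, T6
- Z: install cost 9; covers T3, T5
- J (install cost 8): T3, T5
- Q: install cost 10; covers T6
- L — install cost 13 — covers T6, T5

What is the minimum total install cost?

11

This is a weighted set-cover instance.
Choose D and J: together they cover T3, T6, T5 — every target.
Total install cost: 3 + 8 = 11.
No cover costs less than 11.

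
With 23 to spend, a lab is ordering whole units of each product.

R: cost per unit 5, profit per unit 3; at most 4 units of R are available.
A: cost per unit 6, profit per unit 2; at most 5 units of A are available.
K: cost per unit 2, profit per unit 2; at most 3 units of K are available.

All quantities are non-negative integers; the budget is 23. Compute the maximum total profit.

15

Take 3×R and 3×K: cost 21 ≤ 23, profit 3·3 + 3·2 = 15.
K has the best ratio (2/2) and is taken to its limit of 3; remaining capacity is filled optimally with the others.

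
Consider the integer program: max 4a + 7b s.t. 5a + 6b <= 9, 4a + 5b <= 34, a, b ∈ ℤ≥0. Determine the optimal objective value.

7

(a,b)=(0,1) is feasible, giving 7.
(a,b)=(1,0) is feasible, giving 4.
(a,b)=(0,0) is feasible, giving 0.
No feasible integer point exceeds 7.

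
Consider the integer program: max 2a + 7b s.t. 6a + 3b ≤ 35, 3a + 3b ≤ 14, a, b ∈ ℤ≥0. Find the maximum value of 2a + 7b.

The continuous relaxation peaks at (0, 4.67) with value 32.67; rounding to a feasible lattice point costs some objective.
(a,b)=(0,4): 6·0+3·4=12≤35, 3·0+3·4=12≤14, objective 28.
(a,b)=(1,3): 6·1+3·3=15≤35, 3·1+3·3=12≤14, objective 23.
The best lattice point is (0,4), giving 28.

28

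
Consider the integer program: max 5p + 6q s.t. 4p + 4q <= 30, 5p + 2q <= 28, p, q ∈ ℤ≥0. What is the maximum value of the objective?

42

Relaxing integrality, the LP optimum is 45.00 at (p,q) = (0, 7.5), which is not an integer point.
(p,q)=(0,7): 4·0+4·7=28≤30, 5·0+2·7=14≤28, objective 42.
(p,q)=(1,6): 4·1+4·6=28≤30, 5·1+2·6=17≤28, objective 41.
(p,q)=(0,6): 4·0+4·6=24≤30, 5·0+2·6=12≤28, objective 36.
No feasible integer point exceeds 42.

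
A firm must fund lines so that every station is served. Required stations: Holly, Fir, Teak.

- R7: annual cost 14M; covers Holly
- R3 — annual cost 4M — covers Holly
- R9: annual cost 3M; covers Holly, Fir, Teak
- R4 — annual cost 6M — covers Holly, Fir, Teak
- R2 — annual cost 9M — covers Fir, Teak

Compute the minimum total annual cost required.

3

R9 alone covers Holly, Fir, Teak — every station.
Total annual cost: 3.
No cover costs less than 3.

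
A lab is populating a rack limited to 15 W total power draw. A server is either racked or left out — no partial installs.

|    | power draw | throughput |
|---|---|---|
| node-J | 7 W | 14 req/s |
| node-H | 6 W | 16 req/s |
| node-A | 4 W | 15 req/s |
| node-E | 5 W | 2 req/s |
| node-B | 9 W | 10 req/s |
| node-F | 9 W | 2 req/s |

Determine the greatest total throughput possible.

33

node-J + node-H: power draw 7 + 6 = 13 ≤ 15, throughput 14 + 16 = 30.
node-H + node-A: power draw 6 + 4 = 10 ≤ 15, throughput 16 + 15 = 31.
node-H + node-A + node-E: power draw 6 + 4 + 5 = 15 ≤ 15, throughput 16 + 15 + 2 = 33.
Best is node-H, node-A, and node-E with total throughput 33.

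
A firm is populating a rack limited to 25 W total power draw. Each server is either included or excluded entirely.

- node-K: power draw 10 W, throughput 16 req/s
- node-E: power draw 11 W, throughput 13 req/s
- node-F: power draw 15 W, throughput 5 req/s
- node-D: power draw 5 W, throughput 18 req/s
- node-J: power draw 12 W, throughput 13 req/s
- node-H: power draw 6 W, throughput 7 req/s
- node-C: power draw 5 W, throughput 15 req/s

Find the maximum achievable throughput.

49

Take node-K, node-D, and node-C: power draw 10 + 5 + 5 = 20 ≤ 25, throughput 16 + 18 + 15 = 49.
No other feasible combination does better.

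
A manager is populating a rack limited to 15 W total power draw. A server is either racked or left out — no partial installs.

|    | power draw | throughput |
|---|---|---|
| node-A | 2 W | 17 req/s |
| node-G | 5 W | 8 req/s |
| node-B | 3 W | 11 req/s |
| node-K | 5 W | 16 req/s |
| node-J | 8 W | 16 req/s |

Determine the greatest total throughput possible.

52

node-A + node-G + node-B + node-K: power draw 2 + 5 + 3 + 5 = 15 ≤ 15, throughput 17 + 8 + 11 + 16 = 52.
node-A + node-K + node-J: power draw 2 + 5 + 8 = 15 ≤ 15, throughput 17 + 16 + 16 = 49.
node-A + node-B + node-K: power draw 2 + 3 + 5 = 10 ≤ 15, throughput 17 + 11 + 16 = 44.
Best is node-A, node-G, node-B, and node-K with total throughput 52.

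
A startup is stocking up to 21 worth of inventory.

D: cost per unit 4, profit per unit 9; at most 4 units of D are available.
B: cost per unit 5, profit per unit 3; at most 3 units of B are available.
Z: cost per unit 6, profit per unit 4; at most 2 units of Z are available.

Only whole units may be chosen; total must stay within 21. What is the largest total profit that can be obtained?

4×D and 1×B: cost 21 ≤ 21, profit 4·9 + 1·3 = 39.
4×D: cost 16 ≤ 21, profit 4·9 = 36.
Best is 39.

39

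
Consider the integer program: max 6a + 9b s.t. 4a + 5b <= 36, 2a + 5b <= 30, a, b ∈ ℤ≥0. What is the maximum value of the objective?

60

(a,b)=(4,4) is feasible, giving 60.
(a,b)=(5,3) is feasible, giving 57.
(a,b)=(2,5) is feasible, giving 57.
Maximum is 60 at (a,b)=(4,4).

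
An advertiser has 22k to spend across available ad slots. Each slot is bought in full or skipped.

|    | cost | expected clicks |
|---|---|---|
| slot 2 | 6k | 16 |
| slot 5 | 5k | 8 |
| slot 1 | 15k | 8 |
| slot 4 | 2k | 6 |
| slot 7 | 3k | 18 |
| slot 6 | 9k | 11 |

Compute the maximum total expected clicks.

51

Take slot 2, slot 4, slot 7, and slot 6: cost 6 + 2 + 3 + 9 = 20 ≤ 22, expected clicks 16 + 6 + 18 + 11 = 51.
No other feasible combination does better.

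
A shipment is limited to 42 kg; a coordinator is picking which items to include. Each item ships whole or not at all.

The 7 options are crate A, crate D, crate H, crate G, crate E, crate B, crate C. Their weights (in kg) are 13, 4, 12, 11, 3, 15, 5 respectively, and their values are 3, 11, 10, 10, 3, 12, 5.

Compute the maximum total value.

crate D + crate H + crate E + crate B + crate C: weight 4 + 12 + 3 + 15 + 5 = 39 ≤ 42, value 11 + 10 + 3 + 12 + 5 = 41.
crate D + crate G + crate E + crate B + crate C: weight 4 + 11 + 3 + 15 + 5 = 38 ≤ 42, value 11 + 10 + 3 + 12 + 5 = 41.
crate D + crate H + crate G + crate B: weight 4 + 12 + 11 + 15 = 42 ≤ 42, value 11 + 10 + 10 + 12 = 43.
Best is crate D, crate H, crate G, and crate B with total value 43.

43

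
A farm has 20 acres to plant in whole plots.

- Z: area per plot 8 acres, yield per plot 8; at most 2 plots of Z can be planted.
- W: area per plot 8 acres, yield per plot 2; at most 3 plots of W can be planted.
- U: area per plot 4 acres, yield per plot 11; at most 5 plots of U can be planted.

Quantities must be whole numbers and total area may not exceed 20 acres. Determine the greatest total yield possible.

This is a bounded integer knapsack.
Take 5×U: area 20 ≤ 20, yield 5·11 = 55.
U has the best ratio (11/4) and is taken to its limit of 5; remaining capacity is filled optimally with the others.

55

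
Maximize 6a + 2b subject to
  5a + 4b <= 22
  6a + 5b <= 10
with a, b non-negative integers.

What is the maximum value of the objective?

The continuous relaxation peaks at (1.67, 0) with value 10.00; rounding to a feasible lattice point costs some objective.
(a,b)=(1,0): 5·1+4·0=5≤22, 6·1+5·0=6≤10, objective 6.
(a,b)=(0,1): 5·0+4·1=4≤22, 6·0+5·1=5≤10, objective 2.
(a,b)=(0,0): 5·0+4·0=0≤22, 6·0+5·0=0≤10, objective 0.
Maximum is 6 at (a,b)=(1,0).

6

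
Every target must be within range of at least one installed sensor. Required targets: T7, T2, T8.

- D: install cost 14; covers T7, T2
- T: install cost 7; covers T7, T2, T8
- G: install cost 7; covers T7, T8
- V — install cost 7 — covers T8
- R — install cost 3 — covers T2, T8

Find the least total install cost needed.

7

T alone covers T7, T2, T8 — every target.
Total install cost: 7.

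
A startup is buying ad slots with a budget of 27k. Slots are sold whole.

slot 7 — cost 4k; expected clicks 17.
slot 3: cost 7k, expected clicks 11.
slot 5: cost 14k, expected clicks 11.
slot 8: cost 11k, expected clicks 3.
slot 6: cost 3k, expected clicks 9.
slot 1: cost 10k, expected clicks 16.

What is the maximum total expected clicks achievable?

53

This is an integer program with binary decision variables.
slot 7 + slot 3 + slot 1: cost 4 + 7 + 10 = 21 ≤ 27, expected clicks 17 + 11 + 16 = 44.
slot 7 + slot 6 + slot 1: cost 4 + 3 + 10 = 17 ≤ 27, expected clicks 17 + 9 + 16 = 42.
slot 7 + slot 3 + slot 6 + slot 1: cost 4 + 7 + 3 + 10 = 24 ≤ 27, expected clicks 17 + 11 + 9 + 16 = 53.
Best is slot 7, slot 3, slot 6, and slot 1 with total expected clicks 53.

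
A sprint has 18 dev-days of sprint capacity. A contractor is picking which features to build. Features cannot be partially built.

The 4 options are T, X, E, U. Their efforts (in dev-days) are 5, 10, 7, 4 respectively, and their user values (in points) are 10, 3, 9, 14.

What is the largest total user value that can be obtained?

This is an integer program with binary decision variables.
Allowing fractional choices, the relaxed optimum would be about 33.6, but features are indivisible.
T + E + U: effort 5 + 7 + 4 = 16 ≤ 18, user value 10 + 9 + 14 = 33.
T + U: effort 5 + 4 = 9 ≤ 18, user value 10 + 14 = 24.
Best is T, E, and U with total user value 33.

33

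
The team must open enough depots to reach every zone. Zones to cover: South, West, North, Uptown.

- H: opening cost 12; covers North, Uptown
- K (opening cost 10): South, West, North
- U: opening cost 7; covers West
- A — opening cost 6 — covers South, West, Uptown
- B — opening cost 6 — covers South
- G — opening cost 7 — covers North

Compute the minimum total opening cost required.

13

Choose A and G: together they cover South, West, North, Uptown — every zone.
Total opening cost: 6 + 7 = 13.
No cover costs less than 13.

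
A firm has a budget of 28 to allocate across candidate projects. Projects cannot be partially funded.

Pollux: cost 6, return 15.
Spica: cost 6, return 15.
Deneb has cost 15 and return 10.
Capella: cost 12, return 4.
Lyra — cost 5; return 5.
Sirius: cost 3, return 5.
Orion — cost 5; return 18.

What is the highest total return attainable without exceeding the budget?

58

Treat it as a binary knapsack problem.
Take Pollux, Spica, Lyra, Sirius, and Orion: cost 6 + 6 + 5 + 3 + 5 = 25 ≤ 28, return 15 + 15 + 5 + 5 + 18 = 58.
No other feasible combination does better.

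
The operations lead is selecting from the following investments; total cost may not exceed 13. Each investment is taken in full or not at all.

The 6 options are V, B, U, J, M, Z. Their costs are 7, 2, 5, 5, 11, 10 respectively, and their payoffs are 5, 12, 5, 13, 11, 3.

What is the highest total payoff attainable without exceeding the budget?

30

Take B, U, and J: cost 2 + 5 + 5 = 12 ≤ 13, payoff 12 + 5 + 13 = 30.
No other feasible combination does better.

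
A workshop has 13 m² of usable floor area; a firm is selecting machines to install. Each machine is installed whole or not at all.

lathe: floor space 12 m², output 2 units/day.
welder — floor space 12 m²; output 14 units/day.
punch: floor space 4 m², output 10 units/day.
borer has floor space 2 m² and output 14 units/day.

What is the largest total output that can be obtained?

24

Treat it as a binary knapsack problem.
borer: floor space 2 ≤ 13, output 14.
punch + borer: floor space 4 + 2 = 6 ≤ 13, output 10 + 14 = 24.
welder: floor space 12 ≤ 13, output 14.
Best is punch and borer with total output 24.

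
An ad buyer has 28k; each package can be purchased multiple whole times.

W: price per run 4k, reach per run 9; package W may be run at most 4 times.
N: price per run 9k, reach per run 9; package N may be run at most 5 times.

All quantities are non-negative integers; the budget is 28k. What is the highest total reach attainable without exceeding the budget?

This is a bounded integer knapsack.
Take 4×W and 1×N: price 25 ≤ 28, reach 4·9 + 1·9 = 45.
W has the best ratio (9/4) and is taken to its limit of 4; remaining capacity is filled optimally with the others.

45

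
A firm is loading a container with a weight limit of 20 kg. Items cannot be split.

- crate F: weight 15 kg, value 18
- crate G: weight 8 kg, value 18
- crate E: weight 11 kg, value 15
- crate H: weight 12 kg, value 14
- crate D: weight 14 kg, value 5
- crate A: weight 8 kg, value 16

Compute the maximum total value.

34

Treat it as a binary knapsack problem.
Allowing fractional choices, the relaxed optimum would be about 39.5, but items are indivisible.
crate G + crate A: weight 8 + 8 = 16 ≤ 20, value 18 + 16 = 34.
crate G + crate E: weight 8 + 11 = 19 ≤ 20, value 18 + 15 = 33.
crate G + crate H: weight 8 + 12 = 20 ≤ 20, value 18 + 14 = 32.
Best is crate G and crate A with total value 34.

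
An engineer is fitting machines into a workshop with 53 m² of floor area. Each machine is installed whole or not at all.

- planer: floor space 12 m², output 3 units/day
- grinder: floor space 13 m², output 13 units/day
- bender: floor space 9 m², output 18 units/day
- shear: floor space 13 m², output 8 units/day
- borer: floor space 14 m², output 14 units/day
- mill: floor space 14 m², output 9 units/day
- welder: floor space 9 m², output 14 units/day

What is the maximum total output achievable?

59

bender + borer + mill + welder: floor space 9 + 14 + 14 + 9 = 46 ≤ 53, output 18 + 14 + 9 + 14 = 55.
bender + shear + borer + welder: floor space 9 + 13 + 14 + 9 = 45 ≤ 53, output 18 + 8 + 14 + 14 = 54.
grinder + bender + borer + welder: floor space 13 + 9 + 14 + 9 = 45 ≤ 53, output 13 + 18 + 14 + 14 = 59.
Best is grinder, bender, borer, and welder with total output 59.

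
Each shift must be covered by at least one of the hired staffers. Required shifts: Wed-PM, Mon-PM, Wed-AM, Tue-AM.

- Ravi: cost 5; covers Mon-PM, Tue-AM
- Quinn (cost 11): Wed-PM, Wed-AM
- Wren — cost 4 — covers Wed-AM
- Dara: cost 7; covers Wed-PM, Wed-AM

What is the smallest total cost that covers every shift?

Choose Ravi and Dara: together they cover Wed-PM, Mon-PM, Wed-AM, Tue-AM — every shift.
Total cost: 5 + 7 = 12.
No cover costs less than 12.

12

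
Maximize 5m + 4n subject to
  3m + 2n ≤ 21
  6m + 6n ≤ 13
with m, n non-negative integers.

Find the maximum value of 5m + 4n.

10

The continuous relaxation peaks at (2.17, 0) with value 10.83; rounding to a feasible lattice point costs some objective.
(m,n)=(2,0): 3·2+2·0=6≤21, 6·2+6·0=12≤13, objective 10.
(m,n)=(1,1): 3·1+2·1=5≤21, 6·1+6·1=12≤13, objective 9.
(m,n)=(1,0): 3·1+2·0=3≤21, 6·1+6·0=6≤13, objective 5.
Maximum is 10 at (m,n)=(2,0).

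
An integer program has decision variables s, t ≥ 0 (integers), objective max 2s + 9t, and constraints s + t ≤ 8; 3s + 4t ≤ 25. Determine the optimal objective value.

54

(s,t)=(0,6): 1·0+1·6=6≤8, 3·0+4·6=24≤25, objective 54.
(s,t)=(1,5): 1·1+1·5=6≤8, 3·1+4·5=23≤25, objective 47.
(s,t)=(0,5): 1·0+1·5=5≤8, 3·0+4·5=20≤25, objective 45.
No feasible integer point exceeds 54.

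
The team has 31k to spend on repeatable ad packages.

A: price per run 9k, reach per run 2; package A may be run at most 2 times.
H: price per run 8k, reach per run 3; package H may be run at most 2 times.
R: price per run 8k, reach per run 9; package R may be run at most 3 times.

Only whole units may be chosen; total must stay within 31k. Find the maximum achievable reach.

27

R has the best ratio (9/8); taking only R gives at most 3×9 = 27 (stopped by the price limit).
Optimal: 3×R: price 24 ≤ 31, reach 3·9 = 27.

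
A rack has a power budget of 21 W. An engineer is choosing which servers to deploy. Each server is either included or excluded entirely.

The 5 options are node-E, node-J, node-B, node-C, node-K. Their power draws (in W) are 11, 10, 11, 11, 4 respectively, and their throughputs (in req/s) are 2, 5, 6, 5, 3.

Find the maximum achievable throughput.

11

Allowing fractional choices, the relaxed optimum would be about 12.0, but servers are indivisible.
node-J + node-C: power draw 10 + 11 = 21 ≤ 21, throughput 5 + 5 = 10.
node-J + node-B: power draw 10 + 11 = 21 ≤ 21, throughput 5 + 6 = 11.
node-B + node-K: power draw 11 + 4 = 15 ≤ 21, throughput 6 + 3 = 9.
Best is node-J and node-B with total throughput 11.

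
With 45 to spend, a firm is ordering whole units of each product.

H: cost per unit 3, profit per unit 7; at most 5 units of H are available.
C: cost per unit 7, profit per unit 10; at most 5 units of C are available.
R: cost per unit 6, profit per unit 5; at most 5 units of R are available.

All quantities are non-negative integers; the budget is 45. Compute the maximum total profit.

75

This is a bounded integer knapsack.
H has the best ratio (7/3); taking only H gives at most 5×7 = 35 (stopped by the supply cap of 5).
Mixing does better — 5×H and 4×C: cost 43 ≤ 45, profit 5·7 + 4·10 = 75.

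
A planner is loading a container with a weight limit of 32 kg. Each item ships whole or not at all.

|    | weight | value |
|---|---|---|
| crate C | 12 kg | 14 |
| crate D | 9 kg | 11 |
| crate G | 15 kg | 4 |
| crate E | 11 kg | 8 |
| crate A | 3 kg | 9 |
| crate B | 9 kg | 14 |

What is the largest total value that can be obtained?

Allowing fractional choices, the relaxed optimum would be about 46.8, but items are indivisible.
crate D + crate E + crate A + crate B: weight 9 + 11 + 3 + 9 = 32 ≤ 32, value 11 + 8 + 9 + 14 = 42.
crate C + crate D + crate B: weight 12 + 9 + 9 = 30 ≤ 32, value 14 + 11 + 14 = 39.
Best is crate D, crate E, crate A, and crate B with total value 42.

42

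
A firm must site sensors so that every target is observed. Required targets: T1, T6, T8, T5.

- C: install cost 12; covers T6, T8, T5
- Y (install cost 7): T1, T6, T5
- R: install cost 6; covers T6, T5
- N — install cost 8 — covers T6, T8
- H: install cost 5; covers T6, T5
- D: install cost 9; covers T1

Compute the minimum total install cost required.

15

Choose Y and N: together they cover T1, T6, T8, T5 — every target.
Total install cost: 7 + 8 = 15.
No cover costs less than 15.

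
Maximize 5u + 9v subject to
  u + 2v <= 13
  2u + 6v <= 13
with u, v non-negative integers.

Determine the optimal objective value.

Relaxing integrality, the LP optimum is 32.50 at (u,v) = (6.5, 0), which is not an integer point.
(u,v)=(6,0): 1·6+2·0=6≤13, 2·6+6·0=12≤13, objective 30.
(u,v)=(5,0): 1·5+2·0=5≤13, 2·5+6·0=10≤13, objective 25.
Maximum is 30 at (u,v)=(6,0).

30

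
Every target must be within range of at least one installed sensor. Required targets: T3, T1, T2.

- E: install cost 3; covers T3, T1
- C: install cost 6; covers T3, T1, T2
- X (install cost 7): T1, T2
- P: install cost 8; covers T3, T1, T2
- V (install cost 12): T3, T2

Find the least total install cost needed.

6

The greedy cost-per-new-target heuristic would pick E and C for 9, but a cheaper cover exists.
C alone covers T3, T1, T2 — every target.
Total install cost: 6.
No cover costs less than 6.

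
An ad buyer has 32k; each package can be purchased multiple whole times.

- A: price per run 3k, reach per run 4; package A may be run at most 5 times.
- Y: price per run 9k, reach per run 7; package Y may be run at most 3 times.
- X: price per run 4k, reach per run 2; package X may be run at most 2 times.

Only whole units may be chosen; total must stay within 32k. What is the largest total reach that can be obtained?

31

A has the best ratio (4/3); taking only A gives at most 5×4 = 20 (stopped by the supply cap of 5).
Mixing does better — 5×A, 1×Y, and 2×X: price 32 ≤ 32, reach 5·4 + 1·7 + 2·2 = 31.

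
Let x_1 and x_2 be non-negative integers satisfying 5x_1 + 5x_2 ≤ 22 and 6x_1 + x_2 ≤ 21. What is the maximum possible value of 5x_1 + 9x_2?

36

(x_1,x_2)=(0,4) is feasible, giving 36.
(x_1,x_2)=(1,3) is feasible, giving 32.
(x_1,x_2)=(0,3) is feasible, giving 27.
The best lattice point is (0,4), giving 36.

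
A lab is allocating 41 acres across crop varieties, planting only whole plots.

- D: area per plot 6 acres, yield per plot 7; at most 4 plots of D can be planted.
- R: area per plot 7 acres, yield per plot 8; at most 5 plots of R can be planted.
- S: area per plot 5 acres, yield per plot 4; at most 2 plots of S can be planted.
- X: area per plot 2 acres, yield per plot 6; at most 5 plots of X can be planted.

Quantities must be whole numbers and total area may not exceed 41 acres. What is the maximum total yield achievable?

66

X has the best ratio (6/2); taking only X gives at most 5×6 = 30 (stopped by the supply cap of 5).
Mixing does better — 4×D, 1×R, and 5×X: area 41 ≤ 41, yield 4·7 + 1·8 + 5·6 = 66.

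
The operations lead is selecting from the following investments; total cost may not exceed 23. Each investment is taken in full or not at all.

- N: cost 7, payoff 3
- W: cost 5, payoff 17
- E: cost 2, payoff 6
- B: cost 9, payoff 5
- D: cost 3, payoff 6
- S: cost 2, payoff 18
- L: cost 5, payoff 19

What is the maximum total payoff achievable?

W + E + D + S + L: cost 5 + 2 + 3 + 2 + 5 = 17 ≤ 23, payoff 17 + 6 + 6 + 18 + 19 = 66.
W + E + B + S + L: cost 5 + 2 + 9 + 2 + 5 = 23 ≤ 23, payoff 17 + 6 + 5 + 18 + 19 = 65.
Best is W, E, D, S, and L with total payoff 66.

66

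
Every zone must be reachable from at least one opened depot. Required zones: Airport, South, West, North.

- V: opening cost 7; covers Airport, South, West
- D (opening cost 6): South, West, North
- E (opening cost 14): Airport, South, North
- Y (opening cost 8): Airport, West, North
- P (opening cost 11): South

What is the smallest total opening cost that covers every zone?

This is a weighted set-cover instance.
Choose V and D: together they cover Airport, South, West, North — every zone.
Total opening cost: 7 + 6 = 13.
No cover costs less than 13.

13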